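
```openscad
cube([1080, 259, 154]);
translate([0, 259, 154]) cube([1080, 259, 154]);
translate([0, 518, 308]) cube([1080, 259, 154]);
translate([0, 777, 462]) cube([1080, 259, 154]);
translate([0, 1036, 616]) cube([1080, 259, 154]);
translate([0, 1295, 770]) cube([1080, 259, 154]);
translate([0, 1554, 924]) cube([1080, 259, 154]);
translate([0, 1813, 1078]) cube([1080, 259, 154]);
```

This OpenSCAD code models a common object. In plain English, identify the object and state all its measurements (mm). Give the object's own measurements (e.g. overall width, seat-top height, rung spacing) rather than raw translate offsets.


A straight staircase of 8 solid steps. Each step is 1080 mm wide (x), 259 mm deep (y, the going) and 154 mm tall (the rise). The first step rests on the floor; each subsequent step sits one going further in +y and one rise higher in +z, directly behind and above the previous step with no overlap.


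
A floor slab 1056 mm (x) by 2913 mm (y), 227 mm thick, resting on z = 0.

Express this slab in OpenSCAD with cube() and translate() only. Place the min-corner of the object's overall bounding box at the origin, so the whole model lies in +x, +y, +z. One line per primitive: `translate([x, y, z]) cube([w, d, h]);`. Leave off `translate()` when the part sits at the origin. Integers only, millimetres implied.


cube([1056, 2913, 227]);


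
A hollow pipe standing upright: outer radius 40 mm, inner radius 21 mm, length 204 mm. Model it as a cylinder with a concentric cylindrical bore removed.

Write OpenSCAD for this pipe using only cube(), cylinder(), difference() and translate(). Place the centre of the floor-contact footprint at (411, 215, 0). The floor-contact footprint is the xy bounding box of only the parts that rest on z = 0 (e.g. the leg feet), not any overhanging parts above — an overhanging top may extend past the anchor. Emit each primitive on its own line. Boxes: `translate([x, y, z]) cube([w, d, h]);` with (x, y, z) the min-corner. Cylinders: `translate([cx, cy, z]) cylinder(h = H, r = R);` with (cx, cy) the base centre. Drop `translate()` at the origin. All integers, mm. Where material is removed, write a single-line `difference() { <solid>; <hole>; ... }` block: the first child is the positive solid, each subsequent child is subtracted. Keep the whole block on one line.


difference() { translate([411, 215, 0]) cylinder(h = 204, r = 40); translate([411, 215, 0]) cylinder(h = 204, r = 21); }


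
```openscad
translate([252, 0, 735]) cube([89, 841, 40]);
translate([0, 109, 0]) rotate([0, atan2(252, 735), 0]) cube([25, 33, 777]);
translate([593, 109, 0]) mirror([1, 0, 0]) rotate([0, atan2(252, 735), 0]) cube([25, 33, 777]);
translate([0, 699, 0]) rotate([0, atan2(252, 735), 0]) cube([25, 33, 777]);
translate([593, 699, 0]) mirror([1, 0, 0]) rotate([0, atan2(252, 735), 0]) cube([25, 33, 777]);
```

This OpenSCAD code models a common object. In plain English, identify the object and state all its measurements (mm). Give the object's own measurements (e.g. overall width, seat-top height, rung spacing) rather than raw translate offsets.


A sawhorse. A 89×841×40 mm beam (x, y, z) sits on two A-frame leg pairs. Each pair is two raked legs of 25×33 mm section (33 mm along y) splaying symmetrically in x. Each leg rises 735 mm vertically over 252 mm of horizontal reach and is 777 mm long along its own axis. Every leg's outer bottom edge rests on the floor and its outer top edge meets a bottom edge of the beam — the left legs (tilting toward +x) meet the beam's −x bottom edge, the right legs (their mirror images, tilting toward −x) meet its +x bottom edge — so the leg tops tuck under the beam, the beam's underside is 735 mm above the floor, and the feet are 593 mm apart outside-to-outside with the beam centred between them. The two leg pairs are set in 109 mm from either end of the beam.


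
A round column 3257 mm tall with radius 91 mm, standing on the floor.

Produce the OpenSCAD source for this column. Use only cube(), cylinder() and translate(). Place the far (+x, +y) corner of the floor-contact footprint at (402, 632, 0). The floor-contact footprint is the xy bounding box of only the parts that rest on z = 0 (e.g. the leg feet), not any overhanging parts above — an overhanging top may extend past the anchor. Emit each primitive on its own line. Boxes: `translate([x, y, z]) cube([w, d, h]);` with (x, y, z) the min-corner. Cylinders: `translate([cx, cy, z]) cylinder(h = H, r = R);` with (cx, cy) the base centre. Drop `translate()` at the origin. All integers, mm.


translate([311, 541, 0]) cylinder(h = 3257, r = 91);


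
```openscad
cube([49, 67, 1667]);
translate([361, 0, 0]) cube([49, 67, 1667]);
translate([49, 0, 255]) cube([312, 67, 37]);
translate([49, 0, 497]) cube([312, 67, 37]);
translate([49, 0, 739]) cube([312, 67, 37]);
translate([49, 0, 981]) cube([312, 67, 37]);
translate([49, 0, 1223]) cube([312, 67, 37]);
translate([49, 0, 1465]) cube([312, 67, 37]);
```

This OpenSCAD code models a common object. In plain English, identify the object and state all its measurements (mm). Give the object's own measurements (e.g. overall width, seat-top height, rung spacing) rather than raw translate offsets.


A straight ladder. Two 49×67 mm vertical rails, 1667 mm tall, stand 410 mm apart (outside-to-outside) with their front faces coplanar on the −y side. 6 rungs, each 67 mm deep and 37 mm tall, span between the inner faces of the rails, front faces flush with the rails. The lowest rung's underside is at z = 255 mm and rungs are spaced 242 mm apart (underside to underside).


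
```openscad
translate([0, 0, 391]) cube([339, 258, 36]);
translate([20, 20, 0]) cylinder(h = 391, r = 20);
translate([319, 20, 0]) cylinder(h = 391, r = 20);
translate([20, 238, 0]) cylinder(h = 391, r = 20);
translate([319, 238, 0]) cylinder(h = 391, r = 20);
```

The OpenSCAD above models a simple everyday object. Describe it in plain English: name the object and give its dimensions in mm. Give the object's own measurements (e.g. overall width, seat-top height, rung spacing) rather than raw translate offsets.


A simple wooden stool: a rectangular seat 339 mm (x) by 258 mm (y), 36 mm thick, top face at z = 427 mm, on four round legs, each 40 mm in diameter. The legs rest on z = 0, each leg's axis is inset half a diameter from the nearest pair of seat edges (so the leg's bounding box is flush with the corner).


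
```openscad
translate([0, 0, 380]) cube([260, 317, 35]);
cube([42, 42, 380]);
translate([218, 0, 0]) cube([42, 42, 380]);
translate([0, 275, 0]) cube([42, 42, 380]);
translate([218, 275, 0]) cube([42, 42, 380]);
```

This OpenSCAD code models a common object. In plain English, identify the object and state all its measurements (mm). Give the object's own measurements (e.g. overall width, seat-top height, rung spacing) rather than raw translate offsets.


A simple wooden stool: a rectangular seat 260 mm (x) by 317 mm (y), 35 mm thick, top face at z = 415 mm, on four square legs, each 42×42 mm in cross-section. The legs rest on z = 0, each flush with a corner of the seat.


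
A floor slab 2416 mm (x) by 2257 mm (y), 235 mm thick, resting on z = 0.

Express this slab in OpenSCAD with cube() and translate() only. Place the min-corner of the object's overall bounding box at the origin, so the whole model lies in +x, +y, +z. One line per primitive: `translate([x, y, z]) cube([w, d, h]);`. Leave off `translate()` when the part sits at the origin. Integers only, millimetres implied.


cube([2416, 2257, 235]);


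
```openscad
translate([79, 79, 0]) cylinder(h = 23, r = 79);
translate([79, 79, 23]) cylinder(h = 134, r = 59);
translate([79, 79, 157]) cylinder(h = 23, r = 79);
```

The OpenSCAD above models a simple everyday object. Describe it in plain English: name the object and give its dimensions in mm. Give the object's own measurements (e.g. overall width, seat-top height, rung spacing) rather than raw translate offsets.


A spool: two coaxial disc flanges of radius 79 mm and thickness 23 mm, joined by a core cylinder of radius 59 mm and height 134 mm. The lower flange rests on z = 0 and the three cylinders share a vertical axis.


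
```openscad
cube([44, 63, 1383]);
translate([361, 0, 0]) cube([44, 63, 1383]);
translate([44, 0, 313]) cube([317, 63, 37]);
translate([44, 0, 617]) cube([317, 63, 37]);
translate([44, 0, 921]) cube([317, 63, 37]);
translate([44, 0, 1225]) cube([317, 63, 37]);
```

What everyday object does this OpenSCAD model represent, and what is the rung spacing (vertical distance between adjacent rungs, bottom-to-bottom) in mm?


A ladder. The rung spacing is 304 mm.

Two tall 44×63 posts with 4 short bars between them — a ladder. Adjacent rungs sit at z = 313 and z = 617, so the spacing is 617 − 313 = 304 mm.


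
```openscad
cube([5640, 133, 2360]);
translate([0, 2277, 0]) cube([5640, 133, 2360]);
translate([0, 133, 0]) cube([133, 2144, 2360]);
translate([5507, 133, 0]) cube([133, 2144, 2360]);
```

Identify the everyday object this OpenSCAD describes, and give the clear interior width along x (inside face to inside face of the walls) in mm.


A house (or room) frame. The interior width is 5374 mm.

Four 2360 mm walls enclosing a rectangle with no floor or roof — a room or house frame. Outside width is 5640 mm and wall thickness is 133 mm, so the interior width is 5640 − 2 × 133 = 5374 mm.


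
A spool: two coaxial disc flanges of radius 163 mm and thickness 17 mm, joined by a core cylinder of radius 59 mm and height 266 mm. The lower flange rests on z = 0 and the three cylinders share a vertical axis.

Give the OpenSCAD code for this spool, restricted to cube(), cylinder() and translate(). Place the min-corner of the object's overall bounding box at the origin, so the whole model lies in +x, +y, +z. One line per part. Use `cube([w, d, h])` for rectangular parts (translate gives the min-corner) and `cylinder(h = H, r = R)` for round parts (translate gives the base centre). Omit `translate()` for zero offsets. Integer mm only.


translate([163, 163, 0]) cylinder(h = 17, r = 163);
translate([163, 163, 17]) cylinder(h = 266, r = 59);
translate([163, 163, 283]) cylinder(h = 17, r = 163);


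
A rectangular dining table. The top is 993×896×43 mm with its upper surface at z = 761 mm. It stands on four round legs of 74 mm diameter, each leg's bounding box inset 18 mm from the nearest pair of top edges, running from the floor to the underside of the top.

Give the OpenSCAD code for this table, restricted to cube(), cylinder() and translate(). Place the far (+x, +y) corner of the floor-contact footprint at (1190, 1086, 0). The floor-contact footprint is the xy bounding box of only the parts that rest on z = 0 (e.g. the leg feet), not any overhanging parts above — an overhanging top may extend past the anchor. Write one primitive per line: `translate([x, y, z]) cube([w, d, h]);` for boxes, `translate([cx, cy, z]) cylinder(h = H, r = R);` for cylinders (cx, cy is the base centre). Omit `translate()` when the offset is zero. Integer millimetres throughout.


// leg_h = 761 - 43 = 718
translate([215, 208, 718]) cube([993, 896, 43]);
translate([270, 263, 0]) cylinder(h = 718, r = 37);
translate([1153, 263, 0]) cylinder(h = 718, r = 37);
translate([270, 1049, 0]) cylinder(h = 718, r = 37);
translate([1153, 1049, 0]) cylinder(h = 718, r = 37);


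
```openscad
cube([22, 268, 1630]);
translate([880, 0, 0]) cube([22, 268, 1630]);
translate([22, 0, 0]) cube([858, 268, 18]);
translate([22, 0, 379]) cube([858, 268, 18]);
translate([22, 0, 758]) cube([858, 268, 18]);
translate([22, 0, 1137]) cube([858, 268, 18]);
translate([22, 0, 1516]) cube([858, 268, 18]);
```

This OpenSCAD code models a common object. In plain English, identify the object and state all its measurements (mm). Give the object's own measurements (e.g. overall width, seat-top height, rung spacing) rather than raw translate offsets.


An open bookshelf. Two side panels, each 22 mm thick, 268 mm deep and 1630 mm tall, stand 902 mm apart (outside-to-outside). Between them sit 5 shelves, each 18 mm thick and 268 mm deep, spanning the full gap between the sides. The bottom shelf rests on the floor (its underside at z = 0) and the clear gap between one shelf's top and the next shelf's underside is 361 mm.


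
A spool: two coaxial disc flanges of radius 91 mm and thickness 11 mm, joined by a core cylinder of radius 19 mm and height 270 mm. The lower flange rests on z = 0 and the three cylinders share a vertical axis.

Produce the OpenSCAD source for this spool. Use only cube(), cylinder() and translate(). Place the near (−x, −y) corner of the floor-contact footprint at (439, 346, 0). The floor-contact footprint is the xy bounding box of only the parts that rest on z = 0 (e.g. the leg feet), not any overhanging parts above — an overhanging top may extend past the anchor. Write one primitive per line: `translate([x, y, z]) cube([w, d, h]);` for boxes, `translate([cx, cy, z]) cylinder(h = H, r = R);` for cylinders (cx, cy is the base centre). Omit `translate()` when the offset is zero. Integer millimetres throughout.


translate([530, 437, 0]) cylinder(h = 11, r = 91);
translate([530, 437, 11]) cylinder(h = 270, r = 19);
translate([530, 437, 281]) cylinder(h = 11, r = 91);


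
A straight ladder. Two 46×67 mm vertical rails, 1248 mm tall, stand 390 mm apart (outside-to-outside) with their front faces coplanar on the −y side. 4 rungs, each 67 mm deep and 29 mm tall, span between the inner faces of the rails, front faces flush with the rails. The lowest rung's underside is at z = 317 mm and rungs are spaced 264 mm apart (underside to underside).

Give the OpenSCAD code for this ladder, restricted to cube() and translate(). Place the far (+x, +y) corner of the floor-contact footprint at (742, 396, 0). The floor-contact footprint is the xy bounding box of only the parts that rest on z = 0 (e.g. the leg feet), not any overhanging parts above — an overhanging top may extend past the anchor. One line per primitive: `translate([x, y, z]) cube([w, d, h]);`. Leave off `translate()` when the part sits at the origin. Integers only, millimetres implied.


// rung span = 390 - 2*46 = 298
// rung[k] z = 317 + k*264
translate([352, 329, 0]) cube([46, 67, 1248]);
translate([696, 329, 0]) cube([46, 67, 1248]);
translate([398, 329, 317]) cube([298, 67, 29]);
translate([398, 329, 581]) cube([298, 67, 29]);
translate([398, 329, 845]) cube([298, 67, 29]);
translate([398, 329, 1109]) cube([298, 67, 29]);


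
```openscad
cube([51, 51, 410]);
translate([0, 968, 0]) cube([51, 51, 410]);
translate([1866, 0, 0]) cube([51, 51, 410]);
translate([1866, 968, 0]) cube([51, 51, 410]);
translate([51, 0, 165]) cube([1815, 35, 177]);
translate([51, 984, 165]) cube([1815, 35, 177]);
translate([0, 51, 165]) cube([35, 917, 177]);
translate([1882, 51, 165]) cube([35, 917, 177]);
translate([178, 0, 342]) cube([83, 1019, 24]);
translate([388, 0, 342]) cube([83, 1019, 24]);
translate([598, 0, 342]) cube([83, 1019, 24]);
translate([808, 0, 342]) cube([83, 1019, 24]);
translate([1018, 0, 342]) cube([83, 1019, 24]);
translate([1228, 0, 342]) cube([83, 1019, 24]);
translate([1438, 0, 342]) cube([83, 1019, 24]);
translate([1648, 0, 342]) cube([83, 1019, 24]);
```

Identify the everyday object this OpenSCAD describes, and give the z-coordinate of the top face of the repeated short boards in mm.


A bed frame. The slat-top height is 366 mm.

Four posts, four rails, and a row of slats — a bed frame. Slats sit on the rails at z = 165 + 177 = 342; with slat thickness 24, the top is 366 mm.


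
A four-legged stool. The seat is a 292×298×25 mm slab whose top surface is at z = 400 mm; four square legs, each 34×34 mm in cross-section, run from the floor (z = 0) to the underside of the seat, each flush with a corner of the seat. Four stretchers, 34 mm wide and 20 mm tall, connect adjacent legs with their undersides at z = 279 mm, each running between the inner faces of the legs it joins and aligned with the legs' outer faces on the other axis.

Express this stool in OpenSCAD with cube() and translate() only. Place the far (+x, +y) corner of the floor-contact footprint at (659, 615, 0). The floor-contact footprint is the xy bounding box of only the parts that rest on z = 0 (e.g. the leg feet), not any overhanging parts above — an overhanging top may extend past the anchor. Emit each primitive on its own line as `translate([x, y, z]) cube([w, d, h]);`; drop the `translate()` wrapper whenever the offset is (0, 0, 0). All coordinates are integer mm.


// leg_h = 400 - 25 = 375
// stretcher span = 292 - 2*34 = 224
translate([367, 317, 375]) cube([292, 298, 25]);
translate([367, 317, 0]) cube([34, 34, 375]);
translate([625, 317, 0]) cube([34, 34, 375]);
translate([367, 581, 0]) cube([34, 34, 375]);
translate([625, 581, 0]) cube([34, 34, 375]);
translate([401, 317, 279]) cube([224, 34, 20]);
translate([401, 581, 279]) cube([224, 34, 20]);
translate([367, 351, 279]) cube([34, 230, 20]);
translate([625, 351, 279]) cube([34, 230, 20]);


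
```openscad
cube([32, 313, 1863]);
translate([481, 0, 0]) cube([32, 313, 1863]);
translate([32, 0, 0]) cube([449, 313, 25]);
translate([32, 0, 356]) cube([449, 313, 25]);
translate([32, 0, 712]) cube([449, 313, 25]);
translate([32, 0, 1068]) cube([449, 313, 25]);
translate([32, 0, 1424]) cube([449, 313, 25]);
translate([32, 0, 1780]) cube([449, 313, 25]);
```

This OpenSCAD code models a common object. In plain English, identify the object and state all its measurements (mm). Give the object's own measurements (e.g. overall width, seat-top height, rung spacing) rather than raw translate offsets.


An open bookshelf. Two side panels, each 32 mm thick, 313 mm deep and 1863 mm tall, stand 513 mm apart (outside-to-outside). Between them sit 6 shelves, each 25 mm thick and 313 mm deep, spanning the full gap between the sides. The bottom shelf rests on the floor (its underside at z = 0) and the clear gap between one shelf's top and the next shelf's underside is 331 mm.


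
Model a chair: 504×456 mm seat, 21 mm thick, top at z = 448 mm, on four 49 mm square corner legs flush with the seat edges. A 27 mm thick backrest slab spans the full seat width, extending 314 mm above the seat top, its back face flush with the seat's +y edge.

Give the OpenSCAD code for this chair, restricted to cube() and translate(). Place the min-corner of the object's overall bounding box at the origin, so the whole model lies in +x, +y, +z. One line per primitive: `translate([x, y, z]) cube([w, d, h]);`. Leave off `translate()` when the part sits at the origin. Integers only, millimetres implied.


translate([0, 0, 427]) cube([504, 456, 21]);
cube([49, 49, 427]);
translate([455, 0, 0]) cube([49, 49, 427]);
translate([0, 407, 0]) cube([49, 49, 427]);
translate([455, 407, 0]) cube([49, 49, 427]);
translate([0, 429, 448]) cube([504, 27, 314]);


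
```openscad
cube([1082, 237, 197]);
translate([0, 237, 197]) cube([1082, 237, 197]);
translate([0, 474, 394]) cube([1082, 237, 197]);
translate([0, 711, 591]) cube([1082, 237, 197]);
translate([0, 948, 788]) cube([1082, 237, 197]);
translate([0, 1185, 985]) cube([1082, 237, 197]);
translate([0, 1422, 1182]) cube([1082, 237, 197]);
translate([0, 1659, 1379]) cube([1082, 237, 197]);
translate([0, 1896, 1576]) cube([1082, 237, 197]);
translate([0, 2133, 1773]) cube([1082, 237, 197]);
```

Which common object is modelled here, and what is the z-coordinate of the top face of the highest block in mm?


A staircase. The total rise is 1970 mm.

10 identical blocks, each offset up and back from the previous — a staircase. Each step is 197 mm tall and there are 10 of them, so the total rise is 10 × 197 = 1970 mm.


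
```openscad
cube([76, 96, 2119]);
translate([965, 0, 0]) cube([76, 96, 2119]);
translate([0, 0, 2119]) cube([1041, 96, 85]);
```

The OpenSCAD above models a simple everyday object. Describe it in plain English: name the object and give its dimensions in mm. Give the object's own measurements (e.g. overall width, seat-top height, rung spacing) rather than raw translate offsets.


A door frame. The clear opening is 889 mm wide and 2119 mm high. Two 76 mm wide jambs, 96 mm deep, stand either side of the opening from the floor to the top of the opening. A 85 mm thick head sits across the top of both jambs, spanning the full outside width of the frame.


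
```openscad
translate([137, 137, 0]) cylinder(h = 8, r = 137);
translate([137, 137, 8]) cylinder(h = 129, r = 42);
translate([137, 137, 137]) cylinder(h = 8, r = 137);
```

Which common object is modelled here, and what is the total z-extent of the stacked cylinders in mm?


A spool. The overall height is 145 mm.

Three coaxial cylinders, large–small–large — a spool. Two 8 mm flanges and a 129 mm core give 8 + 129 + 8 = 145 mm.


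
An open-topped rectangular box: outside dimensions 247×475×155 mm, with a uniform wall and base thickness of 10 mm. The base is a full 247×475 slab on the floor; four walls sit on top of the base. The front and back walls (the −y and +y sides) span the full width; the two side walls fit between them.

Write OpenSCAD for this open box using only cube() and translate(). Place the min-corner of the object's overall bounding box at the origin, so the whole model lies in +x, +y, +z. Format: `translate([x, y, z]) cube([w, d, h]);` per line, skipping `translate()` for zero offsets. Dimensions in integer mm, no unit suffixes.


cube([247, 475, 10]);
translate([0, 0, 10]) cube([247, 10, 145]);
translate([0, 465, 10]) cube([247, 10, 145]);
translate([0, 10, 10]) cube([10, 455, 145]);
translate([237, 10, 10]) cube([10, 455, 145]);


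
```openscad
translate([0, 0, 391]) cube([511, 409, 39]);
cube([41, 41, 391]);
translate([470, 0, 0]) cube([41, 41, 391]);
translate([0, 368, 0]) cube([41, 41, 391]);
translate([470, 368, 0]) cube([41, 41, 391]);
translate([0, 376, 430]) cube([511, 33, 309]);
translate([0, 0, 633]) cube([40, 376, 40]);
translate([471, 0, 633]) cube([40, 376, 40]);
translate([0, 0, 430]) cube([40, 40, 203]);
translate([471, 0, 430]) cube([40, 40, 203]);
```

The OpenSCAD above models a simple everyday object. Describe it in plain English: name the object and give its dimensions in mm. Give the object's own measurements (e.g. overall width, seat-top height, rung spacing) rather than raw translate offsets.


A chair. The seat is a 511×409×39 mm slab with its top at z = 430 mm, on four 41×41 mm corner legs (flush with the seat edges, standing on z = 0). A flat backrest 33 mm thick, 309 mm tall, spans the full seat width and rises from the seat top along its +y edge, rear face flush with the rear of the seat. Two armrests of 40×40 mm section run along each side from the seat's front edge to the front of the backrest, top faces 243 mm above the seat top and outer faces flush with the seat's x-edges; a 40×40 mm post under the front of each armrest stands on the seat at the front corner.


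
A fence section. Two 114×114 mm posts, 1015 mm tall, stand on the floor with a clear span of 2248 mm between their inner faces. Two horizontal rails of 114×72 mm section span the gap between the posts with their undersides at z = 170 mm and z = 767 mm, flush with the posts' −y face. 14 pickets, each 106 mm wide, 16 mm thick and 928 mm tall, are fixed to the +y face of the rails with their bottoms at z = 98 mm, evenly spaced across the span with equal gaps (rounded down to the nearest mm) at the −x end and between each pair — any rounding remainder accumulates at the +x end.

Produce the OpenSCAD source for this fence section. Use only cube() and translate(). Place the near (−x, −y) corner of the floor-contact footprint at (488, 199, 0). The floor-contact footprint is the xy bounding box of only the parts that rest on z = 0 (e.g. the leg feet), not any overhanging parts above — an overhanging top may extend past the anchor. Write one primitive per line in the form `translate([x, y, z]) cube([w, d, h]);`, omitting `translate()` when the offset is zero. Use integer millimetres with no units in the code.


translate([488, 199, 0]) cube([114, 114, 1015]);
translate([2850, 199, 0]) cube([114, 114, 1015]);
translate([602, 199, 170]) cube([2248, 114, 72]);
translate([602, 199, 767]) cube([2248, 114, 72]);
translate([652, 313, 98]) cube([106, 16, 928]);
translate([808, 313, 98]) cube([106, 16, 928]);
translate([964, 313, 98]) cube([106, 16, 928]);
translate([1120, 313, 98]) cube([106, 16, 928]);
translate([1276, 313, 98]) cube([106, 16, 928]);
translate([1432, 313, 98]) cube([106, 16, 928]);
translate([1588, 313, 98]) cube([106, 16, 928]);
translate([1744, 313, 98]) cube([106, 16, 928]);
translate([1900, 313, 98]) cube([106, 16, 928]);
translate([2056, 313, 98]) cube([106, 16, 928]);
translate([2212, 313, 98]) cube([106, 16, 928]);
translate([2368, 313, 98]) cube([106, 16, 928]);
translate([2524, 313, 98]) cube([106, 16, 928]);
translate([2680, 313, 98]) cube([106, 16, 928]);


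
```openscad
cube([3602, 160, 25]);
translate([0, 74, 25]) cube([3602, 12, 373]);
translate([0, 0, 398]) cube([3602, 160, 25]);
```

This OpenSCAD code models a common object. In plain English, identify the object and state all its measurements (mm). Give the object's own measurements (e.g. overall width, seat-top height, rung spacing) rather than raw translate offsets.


An I-beam lying along x, 3602 mm long. Overall section height 423 mm. Two flanges 160 mm wide (y) and 25 mm thick, one on the floor and one at the top; a web 12 mm thick runs between them, centred on the flange width.


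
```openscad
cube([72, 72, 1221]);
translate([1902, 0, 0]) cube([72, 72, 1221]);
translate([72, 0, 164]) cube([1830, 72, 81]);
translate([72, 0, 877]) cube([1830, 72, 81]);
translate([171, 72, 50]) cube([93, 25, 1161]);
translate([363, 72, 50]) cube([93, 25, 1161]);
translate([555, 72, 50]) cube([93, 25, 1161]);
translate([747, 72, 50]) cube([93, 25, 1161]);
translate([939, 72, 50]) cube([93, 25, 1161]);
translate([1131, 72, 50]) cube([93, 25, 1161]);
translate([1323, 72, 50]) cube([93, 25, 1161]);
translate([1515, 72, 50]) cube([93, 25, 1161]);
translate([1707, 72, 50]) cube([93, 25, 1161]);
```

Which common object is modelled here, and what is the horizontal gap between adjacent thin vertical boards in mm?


A fence section. The picket gap is 99 mm.

Two posts, two rails, 9 pickets — a fence section. Span 1830 mm holds 9 pickets of 93 mm with 10 equal gaps: ⌊(1830 − 9·93) / 10⌋ = 99 mm.


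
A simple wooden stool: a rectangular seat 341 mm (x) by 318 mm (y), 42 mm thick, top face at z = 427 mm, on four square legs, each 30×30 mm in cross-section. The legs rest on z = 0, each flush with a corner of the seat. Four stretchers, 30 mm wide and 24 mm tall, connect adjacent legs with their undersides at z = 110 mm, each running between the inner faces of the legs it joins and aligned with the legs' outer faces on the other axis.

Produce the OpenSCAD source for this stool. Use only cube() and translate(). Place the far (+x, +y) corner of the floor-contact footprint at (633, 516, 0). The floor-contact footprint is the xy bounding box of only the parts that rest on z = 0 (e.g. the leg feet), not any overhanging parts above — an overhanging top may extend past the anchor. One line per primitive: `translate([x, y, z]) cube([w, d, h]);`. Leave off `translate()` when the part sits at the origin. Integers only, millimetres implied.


// leg_h = 427 - 42 = 385
// stretcher span = 341 - 2*30 = 281
translate([292, 198, 385]) cube([341, 318, 42]);
translate([292, 198, 0]) cube([30, 30, 385]);
translate([603, 198, 0]) cube([30, 30, 385]);
translate([292, 486, 0]) cube([30, 30, 385]);
translate([603, 486, 0]) cube([30, 30, 385]);
translate([322, 198, 110]) cube([281, 30, 24]);
translate([322, 486, 110]) cube([281, 30, 24]);
translate([292, 228, 110]) cube([30, 258, 24]);
translate([603, 228, 110]) cube([30, 258, 24]);


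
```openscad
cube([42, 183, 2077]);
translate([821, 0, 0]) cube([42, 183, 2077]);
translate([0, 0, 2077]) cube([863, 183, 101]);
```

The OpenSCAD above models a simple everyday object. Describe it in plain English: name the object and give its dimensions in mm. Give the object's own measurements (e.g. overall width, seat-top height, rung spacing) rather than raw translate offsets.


A door frame. The clear opening is 779 mm wide and 2077 mm high. Two 42 mm wide jambs, 183 mm deep, stand either side of the opening from the floor to the top of the opening. A 101 mm thick head sits across the top of both jambs, spanning the full outside width of the frame.


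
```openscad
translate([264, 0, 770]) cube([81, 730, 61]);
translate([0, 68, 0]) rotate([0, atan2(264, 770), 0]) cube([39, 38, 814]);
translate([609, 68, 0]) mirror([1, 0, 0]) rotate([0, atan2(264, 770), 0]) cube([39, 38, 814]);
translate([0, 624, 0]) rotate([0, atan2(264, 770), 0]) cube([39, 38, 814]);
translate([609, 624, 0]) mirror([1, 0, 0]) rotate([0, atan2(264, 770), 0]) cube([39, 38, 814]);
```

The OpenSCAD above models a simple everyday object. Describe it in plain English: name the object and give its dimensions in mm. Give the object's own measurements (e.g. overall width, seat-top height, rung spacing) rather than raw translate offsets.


A sawhorse. A 81×730×61 mm beam (x, y, z) sits on two A-frame leg pairs. Each pair is two raked legs of 39×38 mm section (38 mm along y) splaying symmetrically in x. Each leg rises 770 mm vertically over 264 mm of horizontal reach and is 814 mm long along its own axis. Every leg's outer bottom edge rests on the floor and its outer top edge meets a bottom edge of the beam — the left legs (tilting toward +x) meet the beam's −x bottom edge, the right legs (their mirror images, tilting toward −x) meet its +x bottom edge — so the leg tops tuck under the beam, the beam's underside is 770 mm above the floor, and the feet are 609 mm apart outside-to-outside with the beam centred between them. The two leg pairs are set in 68 mm from either end of the beam.


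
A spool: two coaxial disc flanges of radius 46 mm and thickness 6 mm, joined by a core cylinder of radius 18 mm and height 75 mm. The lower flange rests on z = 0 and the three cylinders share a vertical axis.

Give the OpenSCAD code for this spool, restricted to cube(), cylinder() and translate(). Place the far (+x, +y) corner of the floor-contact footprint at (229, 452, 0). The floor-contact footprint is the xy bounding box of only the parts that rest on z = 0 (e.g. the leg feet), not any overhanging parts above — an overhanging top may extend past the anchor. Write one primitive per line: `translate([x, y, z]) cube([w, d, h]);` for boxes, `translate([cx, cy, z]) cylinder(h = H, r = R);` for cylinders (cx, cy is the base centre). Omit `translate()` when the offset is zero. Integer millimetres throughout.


translate([183, 406, 0]) cylinder(h = 6, r = 46);
translate([183, 406, 6]) cylinder(h = 75, r = 18);
translate([183, 406, 81]) cylinder(h = 6, r = 46);


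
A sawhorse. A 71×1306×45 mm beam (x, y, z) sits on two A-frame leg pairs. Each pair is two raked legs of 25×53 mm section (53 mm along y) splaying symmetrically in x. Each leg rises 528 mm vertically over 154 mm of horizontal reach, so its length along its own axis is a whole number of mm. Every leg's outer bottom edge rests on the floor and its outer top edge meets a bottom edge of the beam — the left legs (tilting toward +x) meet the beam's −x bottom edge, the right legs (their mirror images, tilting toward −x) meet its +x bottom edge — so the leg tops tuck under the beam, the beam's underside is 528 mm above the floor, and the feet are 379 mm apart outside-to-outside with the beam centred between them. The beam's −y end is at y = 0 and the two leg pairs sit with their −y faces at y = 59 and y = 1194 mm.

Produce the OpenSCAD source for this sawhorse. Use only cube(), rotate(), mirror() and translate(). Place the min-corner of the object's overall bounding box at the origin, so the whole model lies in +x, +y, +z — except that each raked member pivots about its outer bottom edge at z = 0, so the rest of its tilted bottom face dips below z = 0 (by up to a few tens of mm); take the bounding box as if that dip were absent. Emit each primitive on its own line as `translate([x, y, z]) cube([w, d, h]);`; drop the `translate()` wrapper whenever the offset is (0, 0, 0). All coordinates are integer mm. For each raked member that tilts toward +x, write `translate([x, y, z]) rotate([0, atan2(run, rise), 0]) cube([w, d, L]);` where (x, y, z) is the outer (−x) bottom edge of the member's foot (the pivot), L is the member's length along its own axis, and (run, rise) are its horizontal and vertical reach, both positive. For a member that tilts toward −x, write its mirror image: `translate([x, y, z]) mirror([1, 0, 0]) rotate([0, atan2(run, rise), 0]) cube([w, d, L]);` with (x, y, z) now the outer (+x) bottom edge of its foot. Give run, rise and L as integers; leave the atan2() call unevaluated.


translate([154, 0, 528]) cube([71, 1306, 45]);
translate([0, 59, 0]) rotate([0, atan2(154, 528), 0]) cube([25, 53, 550]);
translate([379, 59, 0]) mirror([1, 0, 0]) rotate([0, atan2(154, 528), 0]) cube([25, 53, 550]);
translate([0, 1194, 0]) rotate([0, atan2(154, 528), 0]) cube([25, 53, 550]);
translate([379, 1194, 0]) mirror([1, 0, 0]) rotate([0, atan2(154, 528), 0]) cube([25, 53, 550]);


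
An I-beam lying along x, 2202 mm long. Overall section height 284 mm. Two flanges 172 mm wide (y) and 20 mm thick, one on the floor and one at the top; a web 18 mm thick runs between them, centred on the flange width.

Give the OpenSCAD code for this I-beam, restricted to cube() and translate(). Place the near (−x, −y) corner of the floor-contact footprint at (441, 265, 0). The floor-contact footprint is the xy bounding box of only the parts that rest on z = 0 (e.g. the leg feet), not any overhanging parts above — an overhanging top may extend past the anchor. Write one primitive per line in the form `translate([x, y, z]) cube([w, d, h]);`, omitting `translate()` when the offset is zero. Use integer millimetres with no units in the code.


translate([441, 265, 0]) cube([2202, 172, 20]);
translate([441, 342, 20]) cube([2202, 18, 244]);
translate([441, 265, 264]) cube([2202, 172, 20]);


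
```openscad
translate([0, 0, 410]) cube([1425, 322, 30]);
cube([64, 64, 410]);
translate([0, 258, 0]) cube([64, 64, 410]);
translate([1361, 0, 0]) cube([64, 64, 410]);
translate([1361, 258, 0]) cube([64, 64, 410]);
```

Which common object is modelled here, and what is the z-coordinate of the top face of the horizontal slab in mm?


A bench. The seat-top height is 440 mm.

A long slab on four corner posts — a bench. The slab sits at z = 410 with thickness 30, so the top is 410 + 30 = 440 mm.


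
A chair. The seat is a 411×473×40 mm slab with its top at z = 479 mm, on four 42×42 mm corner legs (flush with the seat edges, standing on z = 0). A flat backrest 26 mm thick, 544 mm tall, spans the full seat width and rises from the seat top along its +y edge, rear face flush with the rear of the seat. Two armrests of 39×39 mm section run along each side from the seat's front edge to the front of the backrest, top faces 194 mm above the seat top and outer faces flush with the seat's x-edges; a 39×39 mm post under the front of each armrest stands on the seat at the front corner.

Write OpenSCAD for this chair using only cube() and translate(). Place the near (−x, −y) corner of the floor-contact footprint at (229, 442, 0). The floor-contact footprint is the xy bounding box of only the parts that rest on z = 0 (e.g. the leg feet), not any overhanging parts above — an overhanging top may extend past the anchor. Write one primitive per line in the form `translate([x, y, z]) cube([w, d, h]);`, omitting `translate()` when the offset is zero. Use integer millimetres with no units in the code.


// leg_h = 479 - 40 = 439
// arm post h = 194 - 39 = 155
translate([229, 442, 439]) cube([411, 473, 40]);
translate([229, 442, 0]) cube([42, 42, 439]);
translate([598, 442, 0]) cube([42, 42, 439]);
translate([229, 873, 0]) cube([42, 42, 439]);
translate([598, 873, 0]) cube([42, 42, 439]);
translate([229, 889, 479]) cube([411, 26, 544]);
translate([229, 442, 634]) cube([39, 447, 39]);
translate([601, 442, 634]) cube([39, 447, 39]);
translate([229, 442, 479]) cube([39, 39, 155]);
translate([601, 442, 479]) cube([39, 39, 155]);


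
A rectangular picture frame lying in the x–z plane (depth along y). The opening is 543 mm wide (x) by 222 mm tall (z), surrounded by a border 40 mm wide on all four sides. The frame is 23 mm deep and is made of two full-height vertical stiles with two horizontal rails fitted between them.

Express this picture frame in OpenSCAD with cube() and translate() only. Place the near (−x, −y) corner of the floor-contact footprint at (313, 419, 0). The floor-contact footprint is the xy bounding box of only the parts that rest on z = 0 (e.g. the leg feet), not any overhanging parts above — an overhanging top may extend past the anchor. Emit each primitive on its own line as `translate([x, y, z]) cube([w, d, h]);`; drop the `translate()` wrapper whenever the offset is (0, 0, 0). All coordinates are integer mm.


translate([313, 419, 0]) cube([40, 23, 302]);
translate([896, 419, 0]) cube([40, 23, 302]);
translate([353, 419, 0]) cube([543, 23, 40]);
translate([353, 419, 262]) cube([543, 23, 40]);


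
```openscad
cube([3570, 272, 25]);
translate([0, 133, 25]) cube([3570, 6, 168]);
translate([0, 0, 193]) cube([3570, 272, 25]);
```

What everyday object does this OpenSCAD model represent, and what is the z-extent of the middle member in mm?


An I-beam. The web height is 168 mm.

Two wide flanges with a thin centred web — an I-beam. Overall 218 mm minus two 25 mm flanges gives a web of 218 − 2·25 = 168 mm.


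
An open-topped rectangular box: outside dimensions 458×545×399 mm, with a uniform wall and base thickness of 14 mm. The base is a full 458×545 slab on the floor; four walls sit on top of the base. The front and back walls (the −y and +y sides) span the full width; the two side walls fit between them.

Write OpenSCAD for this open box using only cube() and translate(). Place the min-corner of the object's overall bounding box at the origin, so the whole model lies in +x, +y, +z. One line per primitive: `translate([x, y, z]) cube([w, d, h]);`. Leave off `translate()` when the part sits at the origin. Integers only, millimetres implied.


cube([458, 545, 14]);
translate([0, 0, 14]) cube([458, 14, 385]);
translate([0, 531, 14]) cube([458, 14, 385]);
translate([0, 14, 14]) cube([14, 517, 385]);
translate([444, 14, 14]) cube([14, 517, 385]);


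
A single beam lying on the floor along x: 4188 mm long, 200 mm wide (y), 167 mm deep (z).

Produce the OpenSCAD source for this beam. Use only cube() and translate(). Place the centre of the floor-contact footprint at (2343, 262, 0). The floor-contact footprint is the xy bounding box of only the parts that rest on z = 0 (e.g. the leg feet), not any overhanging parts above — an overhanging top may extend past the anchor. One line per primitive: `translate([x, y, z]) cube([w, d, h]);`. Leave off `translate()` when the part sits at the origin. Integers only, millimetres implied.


translate([249, 162, 0]) cube([4188, 200, 167]);


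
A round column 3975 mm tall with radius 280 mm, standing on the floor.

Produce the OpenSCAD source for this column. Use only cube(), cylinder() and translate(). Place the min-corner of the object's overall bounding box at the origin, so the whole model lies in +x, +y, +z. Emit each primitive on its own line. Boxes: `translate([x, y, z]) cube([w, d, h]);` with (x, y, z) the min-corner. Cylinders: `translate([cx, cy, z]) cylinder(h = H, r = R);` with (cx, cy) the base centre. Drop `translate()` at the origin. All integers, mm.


translate([280, 280, 0]) cylinder(h = 3975, r = 280);


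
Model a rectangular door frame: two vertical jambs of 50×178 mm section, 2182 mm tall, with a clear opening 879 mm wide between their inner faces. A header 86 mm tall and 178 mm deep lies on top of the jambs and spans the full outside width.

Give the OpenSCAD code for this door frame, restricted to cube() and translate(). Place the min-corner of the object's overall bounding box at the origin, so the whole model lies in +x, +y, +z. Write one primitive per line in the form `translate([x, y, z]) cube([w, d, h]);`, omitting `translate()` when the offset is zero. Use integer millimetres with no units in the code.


cube([50, 178, 2182]);
translate([929, 0, 0]) cube([50, 178, 2182]);
translate([0, 0, 2182]) cube([979, 178, 86]);
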